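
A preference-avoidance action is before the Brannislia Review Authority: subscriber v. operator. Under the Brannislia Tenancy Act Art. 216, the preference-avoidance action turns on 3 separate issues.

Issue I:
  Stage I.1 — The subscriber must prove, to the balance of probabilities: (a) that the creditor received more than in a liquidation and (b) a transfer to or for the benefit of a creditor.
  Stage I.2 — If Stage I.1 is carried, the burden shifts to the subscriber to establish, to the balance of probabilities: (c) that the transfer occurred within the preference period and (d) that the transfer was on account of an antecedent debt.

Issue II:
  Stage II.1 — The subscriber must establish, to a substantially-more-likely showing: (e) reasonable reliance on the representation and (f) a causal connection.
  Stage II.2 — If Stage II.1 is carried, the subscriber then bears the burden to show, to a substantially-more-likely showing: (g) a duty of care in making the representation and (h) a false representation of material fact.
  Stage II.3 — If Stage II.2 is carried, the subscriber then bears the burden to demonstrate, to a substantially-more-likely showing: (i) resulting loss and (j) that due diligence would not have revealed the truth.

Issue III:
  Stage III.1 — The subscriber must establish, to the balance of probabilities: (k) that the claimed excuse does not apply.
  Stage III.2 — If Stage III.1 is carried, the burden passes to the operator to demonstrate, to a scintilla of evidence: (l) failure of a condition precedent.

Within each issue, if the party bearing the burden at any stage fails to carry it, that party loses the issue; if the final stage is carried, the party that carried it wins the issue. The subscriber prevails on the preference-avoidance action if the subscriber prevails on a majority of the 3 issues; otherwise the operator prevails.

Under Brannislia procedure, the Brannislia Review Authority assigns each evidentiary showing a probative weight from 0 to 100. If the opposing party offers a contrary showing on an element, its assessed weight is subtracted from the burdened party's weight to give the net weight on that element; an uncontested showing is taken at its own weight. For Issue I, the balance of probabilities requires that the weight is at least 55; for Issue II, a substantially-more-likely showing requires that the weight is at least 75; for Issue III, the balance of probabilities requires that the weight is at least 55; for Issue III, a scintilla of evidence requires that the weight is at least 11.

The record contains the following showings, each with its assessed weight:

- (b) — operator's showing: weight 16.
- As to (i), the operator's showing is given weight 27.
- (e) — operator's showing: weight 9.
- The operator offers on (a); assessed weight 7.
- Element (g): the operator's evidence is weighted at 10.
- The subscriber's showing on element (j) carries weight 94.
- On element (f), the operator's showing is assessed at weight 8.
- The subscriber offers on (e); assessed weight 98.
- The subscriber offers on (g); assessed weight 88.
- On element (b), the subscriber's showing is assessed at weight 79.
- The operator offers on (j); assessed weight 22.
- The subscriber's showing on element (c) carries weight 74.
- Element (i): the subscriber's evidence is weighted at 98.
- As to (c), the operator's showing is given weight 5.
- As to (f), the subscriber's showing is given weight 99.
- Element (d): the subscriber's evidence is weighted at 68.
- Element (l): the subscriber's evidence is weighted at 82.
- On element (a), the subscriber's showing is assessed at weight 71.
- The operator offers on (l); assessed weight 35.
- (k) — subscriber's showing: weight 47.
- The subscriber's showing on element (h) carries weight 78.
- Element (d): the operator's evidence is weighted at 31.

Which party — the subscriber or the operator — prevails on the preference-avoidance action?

operator

— Issue I —
At Stage I.1 the subscriber must meet the balance of probabilities (weight is at least 55): on (a) the weight is 71 less the opposing 7 gives net 64, ≥ 55, so (a) meets the standard; on (b) the weight is 79 less the opposing 16 gives net 63, which does reach 55, so (b) meets the standard.
  Stage I.1 carried; the burden remains with the subscriber.
At Stage I.2 the subscriber must meet the balance of probabilities (weight is at least 55): on (c) the weight is 74 less the opposing 5 gives net 69, ≥ 55, so (c) meets the standard; on (d) the weight is 68 less the opposing 31 gives net 37, which does not reach 55, so (d) does not meet the standard.
  Not every element is met, so the subscriber fails to carry Stage I.2.
The operator prevails on this issue.
— Issue II —
At Stage II.1 the subscriber must meet a substantially-more-likely showing (weight is at least 75): on (e) the weight is 98 less the opposing 9 gives net 89, which does reach 75, so (e) meets the standard; on (f) the weight is 99 less the opposing 8 gives net 91, which does reach 75, so (f) meets the standard.
  All elements met. The subscriber retains the burden for Stage II.2.
At Stage II.2 the subscriber must meet a substantially-more-likely showing (weight is at least 75): on (g) the weight is 88 less the opposing 10 gives net 78, ≥ 75, so (g) meets the standard; on (h) the weight is 78, ≥ 75, so (h) meets the standard.
  Stage II.2 carried; the burden remains with the subscriber.
At Stage II.3 the subscriber must meet a substantially-more-likely showing (weight is at least 75): on (i) the weight is 98 less the opposing 27 gives net 71, which does not reach 75, so (i) does not meet the standard; on (j) the weight is 94 less the opposing 22 gives net 72, which does not reach 75, so (j) does not meet the standard.
  The subscriber does not carry Stage II.3.
The analysis ends at Stage II.3; the operator prevails on this issue.
— Issue III —
Stage III.1 (subscriber, the balance of probabilities, weight is at least 55): (k) 47 < 55 — fails.
  The subscriber does not carry Stage III.1.
The analysis ends at Stage III.1; the operator prevails on this issue.
Per-issue: Issue I → operator; Issue II → operator; Issue III → operator. The subscriber must prevail on a majority of issues; overall, the operator prevails.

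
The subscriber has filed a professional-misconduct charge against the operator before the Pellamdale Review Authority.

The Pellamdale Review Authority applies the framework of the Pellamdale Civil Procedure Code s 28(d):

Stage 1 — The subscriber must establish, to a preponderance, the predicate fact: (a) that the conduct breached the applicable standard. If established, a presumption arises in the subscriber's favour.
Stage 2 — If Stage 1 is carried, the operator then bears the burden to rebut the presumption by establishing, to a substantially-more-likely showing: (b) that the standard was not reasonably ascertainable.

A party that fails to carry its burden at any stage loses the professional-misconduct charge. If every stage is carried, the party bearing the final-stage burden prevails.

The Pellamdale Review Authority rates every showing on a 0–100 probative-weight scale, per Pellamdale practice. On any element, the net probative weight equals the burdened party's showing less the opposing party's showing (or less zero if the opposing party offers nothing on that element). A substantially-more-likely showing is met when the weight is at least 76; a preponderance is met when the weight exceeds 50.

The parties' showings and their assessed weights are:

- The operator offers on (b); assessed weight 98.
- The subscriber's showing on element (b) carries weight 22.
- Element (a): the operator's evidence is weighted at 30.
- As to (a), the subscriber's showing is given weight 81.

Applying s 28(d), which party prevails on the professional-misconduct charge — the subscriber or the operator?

Stage 1 — burden on subscriber; standard: a preponderance (weight exceeds 50).
    (a): 81 − 30 = 51 > 50 [met]
  The subscriber carries Stage 1; the operator now bears the burden.
Stage 2 — burden on operator; standard: a substantially-more-likely showing (weight is at least 76).
    (b): 98 − 22 = 76 ≥ 76 [met]
  All elements met at the final stage.
All stages carried — the operator prevails.

operator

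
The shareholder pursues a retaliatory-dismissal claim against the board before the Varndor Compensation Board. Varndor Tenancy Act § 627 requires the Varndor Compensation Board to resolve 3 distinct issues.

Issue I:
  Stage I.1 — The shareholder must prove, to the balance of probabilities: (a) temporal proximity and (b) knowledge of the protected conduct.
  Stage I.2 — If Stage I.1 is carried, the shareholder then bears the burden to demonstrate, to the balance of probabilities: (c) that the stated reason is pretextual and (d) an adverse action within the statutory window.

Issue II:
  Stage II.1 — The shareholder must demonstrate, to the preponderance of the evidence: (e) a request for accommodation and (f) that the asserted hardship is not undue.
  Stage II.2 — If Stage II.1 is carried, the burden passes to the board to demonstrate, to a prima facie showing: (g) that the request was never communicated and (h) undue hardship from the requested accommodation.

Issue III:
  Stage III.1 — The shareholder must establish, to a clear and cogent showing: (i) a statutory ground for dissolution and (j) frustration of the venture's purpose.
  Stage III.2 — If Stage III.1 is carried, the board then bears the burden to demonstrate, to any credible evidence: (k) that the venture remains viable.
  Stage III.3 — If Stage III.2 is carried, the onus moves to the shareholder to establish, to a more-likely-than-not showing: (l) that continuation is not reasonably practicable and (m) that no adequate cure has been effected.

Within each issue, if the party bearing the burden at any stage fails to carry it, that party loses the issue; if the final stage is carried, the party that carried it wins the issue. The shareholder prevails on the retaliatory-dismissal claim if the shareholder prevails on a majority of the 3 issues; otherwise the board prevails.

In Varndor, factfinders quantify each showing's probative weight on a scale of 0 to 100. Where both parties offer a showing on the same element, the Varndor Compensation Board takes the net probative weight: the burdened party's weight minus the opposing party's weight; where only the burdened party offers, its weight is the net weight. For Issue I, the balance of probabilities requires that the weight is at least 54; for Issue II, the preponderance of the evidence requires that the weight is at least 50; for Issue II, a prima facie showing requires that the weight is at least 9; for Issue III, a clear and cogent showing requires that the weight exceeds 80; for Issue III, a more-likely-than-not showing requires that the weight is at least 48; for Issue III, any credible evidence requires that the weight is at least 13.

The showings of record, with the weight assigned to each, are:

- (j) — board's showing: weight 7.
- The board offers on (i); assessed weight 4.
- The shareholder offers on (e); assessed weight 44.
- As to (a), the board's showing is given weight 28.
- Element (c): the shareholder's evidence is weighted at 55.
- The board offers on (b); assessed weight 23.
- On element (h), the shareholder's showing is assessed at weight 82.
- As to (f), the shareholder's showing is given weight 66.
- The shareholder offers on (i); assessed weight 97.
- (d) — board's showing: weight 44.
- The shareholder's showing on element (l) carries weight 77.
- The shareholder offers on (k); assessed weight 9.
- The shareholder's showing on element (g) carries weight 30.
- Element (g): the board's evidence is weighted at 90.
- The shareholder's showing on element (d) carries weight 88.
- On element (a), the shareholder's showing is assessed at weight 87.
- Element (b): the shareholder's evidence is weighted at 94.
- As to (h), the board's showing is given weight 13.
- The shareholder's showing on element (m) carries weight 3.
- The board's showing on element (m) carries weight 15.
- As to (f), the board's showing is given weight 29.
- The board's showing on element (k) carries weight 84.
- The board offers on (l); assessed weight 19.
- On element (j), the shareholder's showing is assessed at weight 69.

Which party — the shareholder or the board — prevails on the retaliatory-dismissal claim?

— Issue I —
At Stage I.1 the shareholder must meet the balance of probabilities (weight is at least 54): on (a) the weight is 87 less the opposing 28 gives net 59, ≥ 54, so (a) meets the standard; on (b) the weight is 94 less the opposing 23 gives net 71, which does reach 54, so (b) meets the standard.
  Stage I.1 carried; the burden remains with the shareholder.
At Stage I.2 the shareholder must meet the balance of probabilities (weight is at least 54): on (c) the weight is 55, which does reach 54, so (c) meets the standard; on (d) the weight is 88 less the opposing 44 gives net 44, which does not reach 54, so (d) does not meet the standard.
  The shareholder does not carry Stage I.2.
The analysis ends at Stage I.2; the board prevails on this issue.
— Issue II —
Stage II.1 — burden on shareholder; standard: the preponderance of the evidence (weight is at least 50).
    (e): 44 < 50 [not met]
    (f): 66 − 29 = 37 < 50 [not met]
  Stage II.1 not carried; the shareholder fails its burden.
The board prevails on this issue.
— Issue III —
Stage III.1 (shareholder, a clear and cogent showing, weight exceeds 80): (i) net 97−4=93 > 80 — meets; (j) net 69−7=62 ≤ 80 — fails.
  Not every element is met, so the shareholder fails to carry Stage III.1.
So the board prevails on this issue.
Per-issue: Issue I → board; Issue II → board; Issue III → board. The shareholder must prevail on a majority of issues; overall, the board prevails.

board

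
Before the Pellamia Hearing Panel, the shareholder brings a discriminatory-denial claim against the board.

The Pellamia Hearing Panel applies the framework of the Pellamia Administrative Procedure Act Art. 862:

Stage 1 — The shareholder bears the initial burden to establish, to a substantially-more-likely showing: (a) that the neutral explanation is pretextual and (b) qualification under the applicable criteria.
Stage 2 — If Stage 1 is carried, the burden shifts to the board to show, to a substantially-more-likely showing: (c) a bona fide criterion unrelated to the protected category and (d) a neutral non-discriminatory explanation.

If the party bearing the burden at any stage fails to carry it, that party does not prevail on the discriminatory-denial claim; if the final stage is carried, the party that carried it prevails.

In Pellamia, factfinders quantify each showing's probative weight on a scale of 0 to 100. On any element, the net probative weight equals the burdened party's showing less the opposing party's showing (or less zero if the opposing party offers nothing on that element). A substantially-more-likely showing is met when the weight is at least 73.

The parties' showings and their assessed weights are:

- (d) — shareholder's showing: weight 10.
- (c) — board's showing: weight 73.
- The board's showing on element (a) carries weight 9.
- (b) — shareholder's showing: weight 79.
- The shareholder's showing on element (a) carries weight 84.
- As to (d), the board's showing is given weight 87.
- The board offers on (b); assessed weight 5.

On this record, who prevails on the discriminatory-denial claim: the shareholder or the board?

Stage 1 (shareholder, a substantially-more-likely showing, weight is at least 73): (a) net 84−9=75 ≥ 73 — meets; (b) net 79−5=74 ≥ 73 — meets.
  Stage 1 carried; the burden shifts to the board.
Stage 2 (board, a substantially-more-likely showing, weight is at least 73): (c) 73 ≥ 73 — meets; (d) net 87−10=77 ≥ 73 — meets.
  Stage 2 carried; the final stage is satisfied.
With every stage satisfied, the board prevails.

board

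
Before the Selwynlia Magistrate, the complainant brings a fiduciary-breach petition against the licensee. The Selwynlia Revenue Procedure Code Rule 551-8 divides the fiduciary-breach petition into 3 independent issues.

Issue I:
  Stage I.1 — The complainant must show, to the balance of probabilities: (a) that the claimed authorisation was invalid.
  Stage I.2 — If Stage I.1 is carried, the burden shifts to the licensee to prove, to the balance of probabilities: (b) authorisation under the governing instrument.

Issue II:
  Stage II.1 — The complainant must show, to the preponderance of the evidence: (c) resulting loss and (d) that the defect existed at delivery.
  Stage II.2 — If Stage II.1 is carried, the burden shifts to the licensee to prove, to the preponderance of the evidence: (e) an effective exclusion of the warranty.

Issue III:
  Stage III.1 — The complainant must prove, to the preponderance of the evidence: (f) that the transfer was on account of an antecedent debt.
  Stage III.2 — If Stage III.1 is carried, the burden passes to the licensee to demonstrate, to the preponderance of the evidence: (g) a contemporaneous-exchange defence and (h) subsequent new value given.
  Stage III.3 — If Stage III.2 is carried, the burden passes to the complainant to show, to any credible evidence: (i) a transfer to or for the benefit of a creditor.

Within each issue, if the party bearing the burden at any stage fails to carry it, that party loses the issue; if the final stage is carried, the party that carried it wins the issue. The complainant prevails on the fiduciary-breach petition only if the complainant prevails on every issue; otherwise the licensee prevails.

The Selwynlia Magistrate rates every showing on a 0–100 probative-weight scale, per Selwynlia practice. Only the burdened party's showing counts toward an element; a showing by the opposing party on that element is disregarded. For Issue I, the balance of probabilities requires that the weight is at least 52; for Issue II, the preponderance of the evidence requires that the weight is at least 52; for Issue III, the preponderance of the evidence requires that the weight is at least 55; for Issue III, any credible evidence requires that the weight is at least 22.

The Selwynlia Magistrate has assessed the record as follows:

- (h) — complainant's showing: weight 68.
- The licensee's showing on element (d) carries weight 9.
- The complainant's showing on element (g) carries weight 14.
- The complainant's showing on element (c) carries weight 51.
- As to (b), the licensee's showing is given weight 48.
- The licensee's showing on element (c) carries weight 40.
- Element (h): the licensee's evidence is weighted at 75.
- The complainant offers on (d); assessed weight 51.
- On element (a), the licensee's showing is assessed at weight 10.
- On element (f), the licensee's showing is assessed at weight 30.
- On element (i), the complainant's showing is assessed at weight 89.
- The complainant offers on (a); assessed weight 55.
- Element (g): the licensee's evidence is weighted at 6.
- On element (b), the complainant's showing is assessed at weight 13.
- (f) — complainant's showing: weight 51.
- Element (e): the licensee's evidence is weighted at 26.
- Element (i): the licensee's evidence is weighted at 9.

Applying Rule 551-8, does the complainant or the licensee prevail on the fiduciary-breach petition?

licensee

— Issue I —
Stage I.1 (complainant, the balance of probabilities, weight is at least 52): (a) 55 (licensee's 10 disregarded) ≥ 52 — meets.
  All elements met. The burden passes to the licensee.
Stage I.2 (licensee, the balance of probabilities, weight is at least 52): (b) 48 (complainant's 13 disregarded) < 52 — fails.
  The licensee does not carry Stage I.2.
The analysis ends at Stage I.2; the complainant prevails on this issue.
— Issue II —
Stage II.1 — burden on complainant; standard: the preponderance of the evidence (weight is at least 52).
    (c): 51 (licensee's 40 disregarded) < 52 [not met]
    (d): 51 (licensee's 9 disregarded) < 52 [not met]
  Stage II.1 not carried; the complainant fails its burden.
So the licensee prevails on this issue.
— Issue III —
At Stage III.1 the complainant must meet the preponderance of the evidence (weight is at least 55): on (f) the weight is 51 (the licensee's 30 is given no effect), < 55, so (f) does not meet the standard.
  The complainant does not carry Stage III.1.
So the licensee prevails on this issue.
Per-issue: Issue I → complainant; Issue II → licensee; Issue III → licensee. The complainant must prevail on every issue; overall, the licensee prevails.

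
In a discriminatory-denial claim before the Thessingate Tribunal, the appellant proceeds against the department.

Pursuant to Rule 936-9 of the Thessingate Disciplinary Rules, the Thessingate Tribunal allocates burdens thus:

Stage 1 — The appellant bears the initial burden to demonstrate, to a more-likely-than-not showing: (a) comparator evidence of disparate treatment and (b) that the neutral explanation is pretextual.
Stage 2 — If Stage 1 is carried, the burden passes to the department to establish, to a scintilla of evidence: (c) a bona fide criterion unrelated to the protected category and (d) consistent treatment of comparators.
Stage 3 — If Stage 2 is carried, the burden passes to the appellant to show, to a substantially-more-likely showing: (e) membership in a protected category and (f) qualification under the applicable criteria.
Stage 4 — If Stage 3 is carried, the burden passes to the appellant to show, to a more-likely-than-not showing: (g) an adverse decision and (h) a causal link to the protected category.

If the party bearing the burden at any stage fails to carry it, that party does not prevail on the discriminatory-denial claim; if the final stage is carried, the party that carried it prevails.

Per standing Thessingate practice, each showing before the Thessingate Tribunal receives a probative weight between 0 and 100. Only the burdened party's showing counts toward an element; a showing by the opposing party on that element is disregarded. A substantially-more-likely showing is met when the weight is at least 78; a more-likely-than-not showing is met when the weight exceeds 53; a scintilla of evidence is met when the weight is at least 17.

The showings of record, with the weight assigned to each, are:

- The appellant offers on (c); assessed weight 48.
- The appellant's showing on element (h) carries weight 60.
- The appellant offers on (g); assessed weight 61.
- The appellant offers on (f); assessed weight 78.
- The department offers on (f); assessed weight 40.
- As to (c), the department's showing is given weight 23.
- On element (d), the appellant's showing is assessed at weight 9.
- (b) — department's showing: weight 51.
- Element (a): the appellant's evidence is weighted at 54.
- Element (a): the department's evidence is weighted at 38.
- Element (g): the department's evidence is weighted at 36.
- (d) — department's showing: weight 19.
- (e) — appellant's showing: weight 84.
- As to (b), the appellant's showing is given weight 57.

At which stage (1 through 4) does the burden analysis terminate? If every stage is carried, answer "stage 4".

stage 4

Stage 1 (appellant, a more-likely-than-not showing, weight exceeds 53): (a) 54 (department's 38 disregarded) > 53 — meets; (b) 57 (department's 51 disregarded) > 53 — meets.
  All elements met. The burden passes to the department.
Stage 2 (department, a scintilla of evidence, weight is at least 17): (c) 23 (appellant's 48 disregarded) ≥ 17 — meets; (d) 19 (appellant's 9 disregarded) ≥ 17 — meets.
  The department carries Stage 2; the appellant now bears the burden.
Stage 3 (appellant, a substantially-more-likely showing, weight is at least 78): (e) 84 ≥ 78 — meets; (f) 78 (department's 40 disregarded) ≥ 78 — meets.
  All elements met. The appellant retains the burden for Stage 4.
Stage 4 (appellant, a more-likely-than-not showing, weight exceeds 53): (g) 61 (department's 36 disregarded) > 53 — meets; (h) 60 > 53 — meets.
  The appellant carries the last stage.
With every stage satisfied, the appellant prevails.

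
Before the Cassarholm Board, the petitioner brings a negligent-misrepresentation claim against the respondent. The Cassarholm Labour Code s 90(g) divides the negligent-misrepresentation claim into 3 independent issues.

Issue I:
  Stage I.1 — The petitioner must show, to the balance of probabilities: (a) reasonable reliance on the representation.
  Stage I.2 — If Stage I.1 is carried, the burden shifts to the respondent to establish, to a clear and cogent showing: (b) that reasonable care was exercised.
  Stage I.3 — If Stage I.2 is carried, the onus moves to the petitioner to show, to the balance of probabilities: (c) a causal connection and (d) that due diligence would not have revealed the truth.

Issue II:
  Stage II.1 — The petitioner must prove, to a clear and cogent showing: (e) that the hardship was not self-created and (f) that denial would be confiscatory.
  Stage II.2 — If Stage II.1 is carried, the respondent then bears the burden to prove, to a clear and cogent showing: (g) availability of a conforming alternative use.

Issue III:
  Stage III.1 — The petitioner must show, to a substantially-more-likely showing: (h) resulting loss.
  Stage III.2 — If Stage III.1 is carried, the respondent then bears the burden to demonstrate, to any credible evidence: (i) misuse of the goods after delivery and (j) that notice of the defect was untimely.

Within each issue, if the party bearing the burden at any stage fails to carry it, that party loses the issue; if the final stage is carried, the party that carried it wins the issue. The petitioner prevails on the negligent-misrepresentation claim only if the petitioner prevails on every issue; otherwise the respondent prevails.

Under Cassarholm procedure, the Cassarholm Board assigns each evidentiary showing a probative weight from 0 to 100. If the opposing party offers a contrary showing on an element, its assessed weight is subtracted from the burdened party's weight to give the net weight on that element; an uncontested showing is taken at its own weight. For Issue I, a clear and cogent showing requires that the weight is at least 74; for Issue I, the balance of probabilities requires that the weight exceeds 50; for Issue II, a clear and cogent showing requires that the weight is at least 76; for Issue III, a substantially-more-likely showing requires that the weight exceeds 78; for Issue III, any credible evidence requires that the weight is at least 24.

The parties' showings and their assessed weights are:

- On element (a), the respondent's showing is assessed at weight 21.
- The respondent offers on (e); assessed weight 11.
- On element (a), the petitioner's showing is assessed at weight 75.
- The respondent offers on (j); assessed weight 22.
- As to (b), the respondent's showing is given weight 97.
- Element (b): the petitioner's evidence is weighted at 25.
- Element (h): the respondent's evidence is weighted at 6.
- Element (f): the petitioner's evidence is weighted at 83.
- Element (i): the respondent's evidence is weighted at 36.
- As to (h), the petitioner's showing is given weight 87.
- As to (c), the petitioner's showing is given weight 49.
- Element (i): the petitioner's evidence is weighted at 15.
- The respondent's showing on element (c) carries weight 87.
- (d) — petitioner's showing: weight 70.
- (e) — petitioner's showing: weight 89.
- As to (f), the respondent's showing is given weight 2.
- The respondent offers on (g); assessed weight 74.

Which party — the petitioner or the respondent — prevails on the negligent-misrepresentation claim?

petitioner

— Issue I —
Stage I.1 (petitioner, the balance of probabilities, weight exceeds 50): (a) net 75−21=54 > 50 — meets.
  Stage I.1 is satisfied; the onus moves to the respondent.
Stage I.2 (respondent, a clear and cogent showing, weight is at least 74): (b) net 97−25=72 < 74 — fails.
  Not every element is met, so the respondent fails to carry Stage I.2.
So the petitioner prevails on this issue.
— Issue II —
Stage II.1 — burden on petitioner; standard: a clear and cogent showing (weight is at least 76).
    (e): 89 − 11 = 78 ≥ 76 [met]
    (f): 83 − 2 = 81 ≥ 76 [met]
  All elements met. The burden passes to the respondent.
Stage II.2 — burden on respondent; standard: a clear and cogent showing (weight is at least 76).
    (g): 74 < 76 [not met]
  Not every element is met, so the respondent fails to carry Stage II.2.
So the petitioner prevails on this issue.
— Issue III —
Stage III.1 — burden on petitioner; standard: a substantially-more-likely showing (weight exceeds 78).
    (h): 87 − 6 = 81 > 78 [met]
  Stage III.1 carried; the burden shifts to the respondent.
Stage III.2 — burden on respondent; standard: any credible evidence (weight is at least 24).
    (i): 36 − 15 = 21 < 24 [not met]
    (j): 22 < 24 [not met]
  Stage III.2 not carried; the respondent fails its burden.
So the petitioner prevails on this issue.
Per-issue: Issue I → petitioner; Issue II → petitioner; Issue III → petitioner. The petitioner must prevail on every issue; overall, the petitioner prevails.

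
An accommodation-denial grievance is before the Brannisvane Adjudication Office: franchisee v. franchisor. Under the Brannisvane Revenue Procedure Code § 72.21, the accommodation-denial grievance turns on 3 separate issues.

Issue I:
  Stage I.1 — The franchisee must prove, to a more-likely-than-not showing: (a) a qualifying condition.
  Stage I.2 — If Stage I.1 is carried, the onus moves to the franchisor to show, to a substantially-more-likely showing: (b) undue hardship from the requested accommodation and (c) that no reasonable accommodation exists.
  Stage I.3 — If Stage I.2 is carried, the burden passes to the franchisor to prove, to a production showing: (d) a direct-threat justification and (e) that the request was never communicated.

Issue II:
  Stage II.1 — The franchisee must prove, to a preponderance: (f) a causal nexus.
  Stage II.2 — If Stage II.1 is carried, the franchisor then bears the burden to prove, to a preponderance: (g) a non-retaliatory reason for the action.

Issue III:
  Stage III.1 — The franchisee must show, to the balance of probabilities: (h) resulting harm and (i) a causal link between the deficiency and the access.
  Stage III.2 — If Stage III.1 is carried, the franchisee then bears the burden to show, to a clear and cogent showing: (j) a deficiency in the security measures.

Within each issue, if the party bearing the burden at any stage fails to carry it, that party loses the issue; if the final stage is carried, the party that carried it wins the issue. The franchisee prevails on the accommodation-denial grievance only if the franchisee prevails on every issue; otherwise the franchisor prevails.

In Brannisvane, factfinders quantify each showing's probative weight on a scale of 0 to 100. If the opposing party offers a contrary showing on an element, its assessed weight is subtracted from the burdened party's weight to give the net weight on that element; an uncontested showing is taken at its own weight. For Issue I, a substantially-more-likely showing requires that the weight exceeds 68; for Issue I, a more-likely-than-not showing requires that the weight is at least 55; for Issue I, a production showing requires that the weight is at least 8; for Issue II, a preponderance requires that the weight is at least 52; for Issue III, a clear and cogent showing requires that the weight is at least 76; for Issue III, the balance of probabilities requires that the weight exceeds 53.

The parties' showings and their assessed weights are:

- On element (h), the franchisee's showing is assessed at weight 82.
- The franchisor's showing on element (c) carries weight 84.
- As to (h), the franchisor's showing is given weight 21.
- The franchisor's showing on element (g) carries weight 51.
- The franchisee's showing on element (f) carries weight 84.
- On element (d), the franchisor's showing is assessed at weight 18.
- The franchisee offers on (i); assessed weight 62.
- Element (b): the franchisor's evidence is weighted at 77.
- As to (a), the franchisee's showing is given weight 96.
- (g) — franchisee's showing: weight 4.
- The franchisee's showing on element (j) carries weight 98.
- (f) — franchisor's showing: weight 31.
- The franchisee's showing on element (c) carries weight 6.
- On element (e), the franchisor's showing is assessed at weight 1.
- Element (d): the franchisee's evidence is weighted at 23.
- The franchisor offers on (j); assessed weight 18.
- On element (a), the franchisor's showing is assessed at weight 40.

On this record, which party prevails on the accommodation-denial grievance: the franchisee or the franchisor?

franchisee

— Issue I —
Stage I.1 — burden on franchisee; standard: a more-likely-than-not showing (weight is at least 55).
    (a): 96 − 40 = 56 ≥ 55 [met]
  All elements met. The burden passes to the franchisor.
Stage I.2 — burden on franchisor; standard: a substantially-more-likely showing (weight exceeds 68).
    (b): 77 > 68 [met]
    (c): 84 − 6 = 78 > 68 [met]
  Stage I.2 is satisfied; the franchisor continues to bear the burden.
Stage I.3 — burden on franchisor; standard: a production showing (weight is at least 8).
    (d): 18 − 23 = -5 < 8 [not met]
    (e): 1 < 8 [not met]
  The franchisor does not carry Stage I.3.
So the franchisee prevails on this issue.
— Issue II —
At Stage II.1 the franchisee must meet a preponderance (weight is at least 52): on (f) the weight is 84 less the opposing 31 gives net 53, ≥ 52, so (f) meets the standard.
  Stage II.1 carried; the burden shifts to the franchisor.
At Stage II.2 the franchisor must meet a preponderance (weight is at least 52): on (g) the weight is 51 less the opposing 4 gives net 47, < 52, so (g) does not meet the standard.
  Not every element is met, so the franchisor fails to carry Stage II.2.
The franchisee prevails on this issue.
— Issue III —
At Stage III.1 the franchisee must meet the balance of probabilities (weight exceeds 53): on (h) the weight is 82 less the opposing 21 gives net 61, > 53, so (h) meets the standard; on (i) the weight is 62, > 53, so (i) meets the standard.
  Stage III.1 is satisfied; the franchisee continues to bear the burden.
At Stage III.2 the franchisee must meet a clear and cogent showing (weight is at least 76): on (j) the weight is 98 less the opposing 18 gives net 80, which does reach 76, so (j) meets the standard.
  All elements met at the final stage.
All stages carried — the franchisee prevails on this issue.
Per-issue: Issue I → franchisee; Issue II → franchisee; Issue III → franchisee. The franchisee must prevail on every issue; overall, the franchisee prevails.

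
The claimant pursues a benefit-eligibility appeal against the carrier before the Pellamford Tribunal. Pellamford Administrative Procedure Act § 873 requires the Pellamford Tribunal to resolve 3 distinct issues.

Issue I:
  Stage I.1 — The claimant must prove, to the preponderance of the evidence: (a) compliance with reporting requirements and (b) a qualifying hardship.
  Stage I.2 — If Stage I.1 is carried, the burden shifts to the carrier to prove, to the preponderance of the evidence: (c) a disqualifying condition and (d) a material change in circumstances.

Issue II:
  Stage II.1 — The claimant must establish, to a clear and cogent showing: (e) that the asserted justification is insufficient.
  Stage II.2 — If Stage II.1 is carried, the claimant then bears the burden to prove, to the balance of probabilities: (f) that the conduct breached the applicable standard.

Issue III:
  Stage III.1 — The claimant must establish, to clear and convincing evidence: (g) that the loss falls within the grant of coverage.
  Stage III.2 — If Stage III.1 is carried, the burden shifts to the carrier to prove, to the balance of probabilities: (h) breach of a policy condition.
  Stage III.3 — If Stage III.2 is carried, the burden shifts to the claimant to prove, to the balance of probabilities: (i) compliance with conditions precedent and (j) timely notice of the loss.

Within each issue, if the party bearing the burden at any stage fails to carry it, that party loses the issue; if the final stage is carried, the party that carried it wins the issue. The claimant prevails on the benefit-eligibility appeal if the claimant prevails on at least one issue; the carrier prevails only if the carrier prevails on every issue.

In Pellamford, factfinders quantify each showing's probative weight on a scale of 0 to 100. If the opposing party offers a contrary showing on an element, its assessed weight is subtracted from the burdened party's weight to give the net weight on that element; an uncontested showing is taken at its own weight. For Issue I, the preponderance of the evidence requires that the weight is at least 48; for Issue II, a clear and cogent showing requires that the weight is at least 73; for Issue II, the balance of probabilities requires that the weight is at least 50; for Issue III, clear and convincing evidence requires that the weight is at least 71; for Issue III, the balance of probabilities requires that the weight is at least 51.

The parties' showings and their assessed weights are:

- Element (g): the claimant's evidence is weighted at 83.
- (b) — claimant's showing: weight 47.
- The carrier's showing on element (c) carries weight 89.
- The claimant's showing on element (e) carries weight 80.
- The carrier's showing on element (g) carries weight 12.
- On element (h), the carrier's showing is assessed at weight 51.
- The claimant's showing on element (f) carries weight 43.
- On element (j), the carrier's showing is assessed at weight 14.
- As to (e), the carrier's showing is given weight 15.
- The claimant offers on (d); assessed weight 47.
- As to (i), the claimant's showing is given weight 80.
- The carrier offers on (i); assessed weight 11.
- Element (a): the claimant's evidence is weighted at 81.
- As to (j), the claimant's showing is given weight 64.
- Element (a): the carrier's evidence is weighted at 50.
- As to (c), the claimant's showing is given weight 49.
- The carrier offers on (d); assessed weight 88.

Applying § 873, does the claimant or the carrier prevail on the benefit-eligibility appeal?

— Issue I —
Stage I.1 — burden on claimant; standard: the preponderance of the evidence (weight is at least 48).
    (a): 81 − 50 = 31 < 48 [not met]
    (b): 47 < 48 [not met]
  Stage I.1 not carried; the claimant fails its burden.
The carrier prevails on this issue.
— Issue II —
Stage II.1 (claimant, a clear and cogent showing, weight is at least 73): (e) net 80−15=65 < 73 — fails.
  Not every element is met, so the claimant fails to carry Stage II.1.
The analysis ends at Stage II.1; the carrier prevails on this issue.
— Issue III —
Stage III.1 (claimant, clear and convincing evidence, weight is at least 71): (g) net 83−12=71 ≥ 71 — meets.
  Stage III.1 carried; the burden shifts to the carrier.
Stage III.2 (carrier, the balance of probabilities, weight is at least 51): (h) 51 ≥ 51 — meets.
  Stage III.2 is satisfied; the onus moves to the claimant.
Stage III.3 (claimant, the balance of probabilities, weight is at least 51): (i) net 80−11=69 ≥ 51 — meets; (j) net 64−14=50 < 51 — fails.
  The claimant does not carry Stage III.3.
So the carrier prevails on this issue.
Per-issue: Issue I → carrier; Issue II → carrier; Issue III → carrier. The claimant must prevail on at least one issue; overall, the carrier prevails.

carrier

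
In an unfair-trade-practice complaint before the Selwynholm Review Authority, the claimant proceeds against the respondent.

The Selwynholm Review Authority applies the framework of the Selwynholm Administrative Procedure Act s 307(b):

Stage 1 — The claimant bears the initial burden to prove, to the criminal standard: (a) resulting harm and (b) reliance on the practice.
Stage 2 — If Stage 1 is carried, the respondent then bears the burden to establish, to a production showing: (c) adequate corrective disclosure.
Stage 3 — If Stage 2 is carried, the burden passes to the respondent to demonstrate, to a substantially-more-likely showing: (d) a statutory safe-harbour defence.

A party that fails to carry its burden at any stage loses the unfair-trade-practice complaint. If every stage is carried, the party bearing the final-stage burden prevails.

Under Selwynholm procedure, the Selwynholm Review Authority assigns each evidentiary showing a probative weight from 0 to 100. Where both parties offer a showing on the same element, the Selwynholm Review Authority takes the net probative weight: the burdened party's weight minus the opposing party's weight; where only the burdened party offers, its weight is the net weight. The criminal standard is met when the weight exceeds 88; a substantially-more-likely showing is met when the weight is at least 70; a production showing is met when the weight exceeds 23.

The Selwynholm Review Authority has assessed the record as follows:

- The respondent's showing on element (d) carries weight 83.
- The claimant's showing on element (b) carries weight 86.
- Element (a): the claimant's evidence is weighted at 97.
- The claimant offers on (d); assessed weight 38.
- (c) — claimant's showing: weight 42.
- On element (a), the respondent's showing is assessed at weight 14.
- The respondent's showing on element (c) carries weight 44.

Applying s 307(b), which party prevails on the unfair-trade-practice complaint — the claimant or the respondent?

respondent

Stage 1 (claimant, the criminal standard, weight exceeds 88): (a) net 97−14=83 ≤ 88 — fails; (b) 86 ≤ 88 — fails.
  The claimant does not carry Stage 1.
So the respondent prevails.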